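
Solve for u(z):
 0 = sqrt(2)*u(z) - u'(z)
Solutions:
 u(z) = C1*exp(sqrt(2)*z)


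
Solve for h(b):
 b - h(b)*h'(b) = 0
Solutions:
 h(b) = -sqrt(C1 + b^2)
 h(b) = sqrt(C1 + b^2)


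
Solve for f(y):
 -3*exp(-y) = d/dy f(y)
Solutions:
 f(y) = C1 + 3*exp(-y)


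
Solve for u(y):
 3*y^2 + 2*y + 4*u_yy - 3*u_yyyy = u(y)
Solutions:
 u(y) = C1*exp(-y) + C2*exp(y) + C3*exp(-sqrt(3)*y/3) + C4*exp(sqrt(3)*y/3) + 3*y^2 + 2*y + 24


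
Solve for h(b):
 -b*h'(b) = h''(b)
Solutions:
 h(b) = C1 + C2*erf(sqrt(2)*b/2)


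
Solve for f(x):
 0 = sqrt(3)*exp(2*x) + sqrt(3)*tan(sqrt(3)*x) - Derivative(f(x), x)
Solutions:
 f(x) = C1 + sqrt(3)*exp(2*x)/2 - log(cos(sqrt(3)*x))


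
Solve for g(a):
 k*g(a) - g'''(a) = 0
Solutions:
 g(a) = C1*exp(a*k^(1/3)) + C2*exp(a*k^(1/3)*(-1 + sqrt(3)*I)/2) + C3*exp(-a*k^(1/3)*(1 + sqrt(3)*I)/2)


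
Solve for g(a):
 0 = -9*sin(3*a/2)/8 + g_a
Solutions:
 g(a) = C1 - 3*cos(3*a/2)/4


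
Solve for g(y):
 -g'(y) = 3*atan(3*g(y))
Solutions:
 Integral(1/atan(3*_y), (_y, g(y))) = C1 - 3*y


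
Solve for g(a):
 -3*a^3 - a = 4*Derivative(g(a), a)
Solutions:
 g(a) = C1 - 3*a^4/16 - a^2/8


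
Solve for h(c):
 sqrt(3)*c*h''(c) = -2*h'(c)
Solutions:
 h(c) = C1 + C2*c^(1 - 2*sqrt(3)/3)


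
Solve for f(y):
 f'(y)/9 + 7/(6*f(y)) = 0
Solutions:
 f(y) = -sqrt(C1 - 21*y)
 f(y) = sqrt(C1 - 21*y)


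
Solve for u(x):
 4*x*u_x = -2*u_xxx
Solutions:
 u(x) = C1 + Integral(C2*airyai(-2^(1/3)*x) + C3*airybi(-2^(1/3)*x), x)


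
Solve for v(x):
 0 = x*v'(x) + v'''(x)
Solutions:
 v(x) = C1 + Integral(C2*airyai(-x) + C3*airybi(-x), x)


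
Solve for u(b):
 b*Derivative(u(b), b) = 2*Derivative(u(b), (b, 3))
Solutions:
 u(b) = C1 + Integral(C2*airyai(2^(2/3)*b/2) + C3*airybi(2^(2/3)*b/2), b)


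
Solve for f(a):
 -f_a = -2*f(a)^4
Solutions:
 f(a) = (-1/(C1 + 6*a))^(1/3)
 f(a) = (-1/(C1 + 2*a))^(1/3)*(-3^(2/3) - 3*3^(1/6)*I)/6
 f(a) = (-1/(C1 + 2*a))^(1/3)*(-3^(2/3) + 3*3^(1/6)*I)/6


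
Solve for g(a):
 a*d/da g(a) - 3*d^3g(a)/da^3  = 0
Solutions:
 g(a) = C1 + Integral(C2*airyai(3^(2/3)*a/3) + C3*airybi(3^(2/3)*a/3), a)


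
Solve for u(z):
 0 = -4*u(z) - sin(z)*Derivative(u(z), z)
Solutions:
 u(z) = C1*(cos(z)^2 + 2*cos(z) + 1)/(cos(z)^2 - 2*cos(z) + 1)


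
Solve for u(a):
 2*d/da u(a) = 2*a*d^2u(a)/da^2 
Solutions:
 u(a) = C1 + C2*a^2


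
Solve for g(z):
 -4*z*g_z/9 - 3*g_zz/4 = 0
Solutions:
 g(z) = C1 + C2*erf(2*sqrt(6)*z/9)


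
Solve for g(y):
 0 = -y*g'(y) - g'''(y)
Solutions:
 g(y) = C1 + Integral(C2*airyai(-y) + C3*airybi(-y), y)


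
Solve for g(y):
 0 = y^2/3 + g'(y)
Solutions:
 g(y) = C1 - y^3/9


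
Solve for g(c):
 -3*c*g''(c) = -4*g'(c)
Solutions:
 g(c) = C1 + C2*c^(7/3)


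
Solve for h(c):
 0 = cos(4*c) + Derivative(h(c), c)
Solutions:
 h(c) = C1 - sin(4*c)/4


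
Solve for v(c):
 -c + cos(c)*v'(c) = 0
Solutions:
 v(c) = C1 + Integral(c/cos(c), c)


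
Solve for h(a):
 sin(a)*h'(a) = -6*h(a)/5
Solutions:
 h(a) = C1*(cos(a) + 1)^(3/5)/(cos(a) - 1)^(3/5)


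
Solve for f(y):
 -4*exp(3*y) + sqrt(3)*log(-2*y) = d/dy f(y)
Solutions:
 f(y) = C1 + sqrt(3)*y*log(-y) + sqrt(3)*y*(-1 + log(2)) - 4*exp(3*y)/3


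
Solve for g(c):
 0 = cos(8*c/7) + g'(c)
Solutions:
 g(c) = C1 - 7*sin(8*c/7)/8


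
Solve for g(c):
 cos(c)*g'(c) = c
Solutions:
 g(c) = C1 + Integral(c/cos(c), c)


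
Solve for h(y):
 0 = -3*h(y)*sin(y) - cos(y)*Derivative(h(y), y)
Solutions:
 h(y) = C1*cos(y)^3


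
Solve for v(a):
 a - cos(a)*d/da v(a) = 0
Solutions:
 v(a) = C1 + Integral(a/cos(a), a)


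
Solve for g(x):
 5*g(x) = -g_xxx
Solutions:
 g(x) = C3*exp(-5^(1/3)*x) + (C1*sin(sqrt(3)*5^(1/3)*x/2) + C2*cos(sqrt(3)*5^(1/3)*x/2))*exp(5^(1/3)*x/2)


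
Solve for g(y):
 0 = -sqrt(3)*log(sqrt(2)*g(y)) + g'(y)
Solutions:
 -2*sqrt(3)*Integral(1/(2*log(_y) + log(2)), (_y, g(y)))/3 = C1 - y


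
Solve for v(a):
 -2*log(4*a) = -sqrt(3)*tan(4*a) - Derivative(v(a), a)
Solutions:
 v(a) = C1 + 2*a*log(a) - 2*a + 4*a*log(2) + sqrt(3)*log(cos(4*a))/4


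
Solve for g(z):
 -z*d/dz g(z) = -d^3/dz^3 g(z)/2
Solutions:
 g(z) = C1 + Integral(C2*airyai(2^(1/3)*z) + C3*airybi(2^(1/3)*z), z)


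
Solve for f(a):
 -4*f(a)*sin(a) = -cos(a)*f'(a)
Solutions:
 f(a) = C1/cos(a)^4


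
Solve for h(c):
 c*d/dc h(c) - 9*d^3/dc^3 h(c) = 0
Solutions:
 h(c) = C1 + Integral(C2*airyai(3^(1/3)*c/3) + C3*airybi(3^(1/3)*c/3), c)


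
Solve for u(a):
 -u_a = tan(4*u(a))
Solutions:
 u(a) = -asin(C1*exp(-4*a))/4 + pi/4
 u(a) = asin(C1*exp(-4*a))/4


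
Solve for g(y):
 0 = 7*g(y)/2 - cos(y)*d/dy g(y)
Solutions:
 g(y) = C1*(sin(y) + 1)^(7/4)/(sin(y) - 1)^(7/4)


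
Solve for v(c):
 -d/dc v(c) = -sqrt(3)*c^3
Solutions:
 v(c) = C1 + sqrt(3)*c^4/4


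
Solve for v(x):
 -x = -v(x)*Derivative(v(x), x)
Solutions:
 v(x) = -sqrt(C1 + x^2)
 v(x) = sqrt(C1 + x^2)


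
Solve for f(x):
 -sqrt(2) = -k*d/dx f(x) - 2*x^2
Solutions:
 f(x) = C1 - 2*x^3/(3*k) + sqrt(2)*x/k


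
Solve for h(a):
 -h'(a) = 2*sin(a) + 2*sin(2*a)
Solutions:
 h(a) = C1 + 2*cos(a) + cos(2*a)


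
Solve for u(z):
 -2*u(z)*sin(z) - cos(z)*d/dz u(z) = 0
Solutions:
 u(z) = C1*cos(z)^2


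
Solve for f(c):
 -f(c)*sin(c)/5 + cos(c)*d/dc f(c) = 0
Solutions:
 f(c) = C1/cos(c)^(1/5)


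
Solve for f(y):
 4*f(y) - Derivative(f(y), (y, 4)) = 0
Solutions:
 f(y) = C1*exp(-sqrt(2)*y) + C2*exp(sqrt(2)*y) + C3*sin(sqrt(2)*y) + C4*cos(sqrt(2)*y)


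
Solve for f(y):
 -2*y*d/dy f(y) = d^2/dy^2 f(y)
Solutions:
 f(y) = C1 + C2*erf(y)


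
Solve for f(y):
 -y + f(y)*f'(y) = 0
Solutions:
 f(y) = -sqrt(C1 + y^2)
 f(y) = sqrt(C1 + y^2)


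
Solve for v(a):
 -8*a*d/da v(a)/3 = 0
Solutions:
 v(a) = C1


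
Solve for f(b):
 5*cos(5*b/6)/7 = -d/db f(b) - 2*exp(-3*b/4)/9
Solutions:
 f(b) = C1 - 6*sin(5*b/6)/7 + 8*exp(-3*b/4)/27


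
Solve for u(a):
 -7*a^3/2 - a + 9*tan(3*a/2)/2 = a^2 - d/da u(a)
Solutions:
 u(a) = C1 + 7*a^4/8 + a^3/3 + a^2/2 + 3*log(cos(3*a/2))


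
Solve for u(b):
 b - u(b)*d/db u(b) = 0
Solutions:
 u(b) = -sqrt(C1 + b^2)
 u(b) = sqrt(C1 + b^2)


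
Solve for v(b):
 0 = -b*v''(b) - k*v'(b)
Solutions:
 v(b) = C1 + b^(1 - re(k))*(C2*sin(log(b)*Abs(im(k))) + C3*cos(log(b)*im(k)))


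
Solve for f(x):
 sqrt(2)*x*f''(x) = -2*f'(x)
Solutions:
 f(x) = C1 + C2*x^(1 - sqrt(2))


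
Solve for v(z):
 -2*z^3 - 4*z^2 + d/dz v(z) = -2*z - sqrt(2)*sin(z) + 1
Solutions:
 v(z) = C1 + z^4/2 + 4*z^3/3 - z^2 + z + sqrt(2)*cos(z)


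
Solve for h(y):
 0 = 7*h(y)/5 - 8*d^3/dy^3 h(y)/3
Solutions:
 h(y) = C3*exp(21^(1/3)*5^(2/3)*y/10) + (C1*sin(3^(5/6)*5^(2/3)*7^(1/3)*y/20) + C2*cos(3^(5/6)*5^(2/3)*7^(1/3)*y/20))*exp(-21^(1/3)*5^(2/3)*y/20)


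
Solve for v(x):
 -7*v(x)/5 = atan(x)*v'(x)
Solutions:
 v(x) = C1*exp(-7*Integral(1/atan(x), x)/5)


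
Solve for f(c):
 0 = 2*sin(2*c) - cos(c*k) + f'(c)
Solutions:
 f(c) = C1 + cos(2*c) + sin(c*k)/k


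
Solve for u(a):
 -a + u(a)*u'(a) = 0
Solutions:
 u(a) = -sqrt(C1 + a^2)
 u(a) = sqrt(C1 + a^2)


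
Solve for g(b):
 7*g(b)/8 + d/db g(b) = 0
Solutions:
 g(b) = C1*exp(-7*b/8)


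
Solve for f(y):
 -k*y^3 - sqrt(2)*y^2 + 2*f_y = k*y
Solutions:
 f(y) = C1 + k*y^4/8 + k*y^2/4 + sqrt(2)*y^3/6


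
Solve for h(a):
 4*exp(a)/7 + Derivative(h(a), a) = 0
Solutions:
 h(a) = C1 - 4*exp(a)/7


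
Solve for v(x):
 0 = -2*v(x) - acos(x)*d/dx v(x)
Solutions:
 v(x) = C1*exp(-2*Integral(1/acos(x), x))


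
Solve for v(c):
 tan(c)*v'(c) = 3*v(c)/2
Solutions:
 v(c) = C1*sin(c)^(3/2)


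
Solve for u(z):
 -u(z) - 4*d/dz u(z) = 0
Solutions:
 u(z) = C1*exp(-z/4)


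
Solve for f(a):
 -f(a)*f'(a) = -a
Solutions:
 f(a) = -sqrt(C1 + a^2)
 f(a) = sqrt(C1 + a^2)


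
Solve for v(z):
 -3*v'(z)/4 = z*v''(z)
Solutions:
 v(z) = C1 + C2*z^(1/4)


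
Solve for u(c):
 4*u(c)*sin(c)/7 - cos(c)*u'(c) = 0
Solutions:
 u(c) = C1/cos(c)^(4/7)


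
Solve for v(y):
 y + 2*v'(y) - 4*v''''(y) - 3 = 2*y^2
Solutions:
 v(y) = C1 + C4*exp(2^(2/3)*y/2) + y^3/3 - y^2/4 + 3*y/2 + (C2*sin(2^(2/3)*sqrt(3)*y/4) + C3*cos(2^(2/3)*sqrt(3)*y/4))*exp(-2^(2/3)*y/4)


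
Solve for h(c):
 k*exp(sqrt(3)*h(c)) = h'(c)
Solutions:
 h(c) = sqrt(3)*(2*log(-1/(C1 + c*k)) - log(3))/6


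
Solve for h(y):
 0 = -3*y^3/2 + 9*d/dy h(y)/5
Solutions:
 h(y) = C1 + 5*y^4/24


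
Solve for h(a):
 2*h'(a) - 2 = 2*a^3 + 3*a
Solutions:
 h(a) = C1 + a^4/4 + 3*a^2/4 + a


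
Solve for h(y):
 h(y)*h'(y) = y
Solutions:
 h(y) = -sqrt(C1 + y^2)
 h(y) = sqrt(C1 + y^2)


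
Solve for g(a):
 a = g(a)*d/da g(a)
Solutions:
 g(a) = -sqrt(C1 + a^2)
 g(a) = sqrt(C1 + a^2)


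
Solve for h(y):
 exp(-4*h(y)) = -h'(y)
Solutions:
 h(y) = log(-I*(C1 - 4*y)^(1/4))
 h(y) = log(I*(C1 - 4*y)^(1/4))
 h(y) = log(-(C1 - 4*y)^(1/4))
 h(y) = log(C1 - 4*y)/4


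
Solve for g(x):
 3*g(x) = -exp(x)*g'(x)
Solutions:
 g(x) = C1*exp(3*exp(-x))


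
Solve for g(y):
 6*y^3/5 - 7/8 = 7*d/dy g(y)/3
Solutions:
 g(y) = C1 + 9*y^4/70 - 3*y/8


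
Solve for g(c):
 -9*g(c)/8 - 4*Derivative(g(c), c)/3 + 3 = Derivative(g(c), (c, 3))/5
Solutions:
 g(c) = C1*exp(10^(1/3)*c*(-32*5^(1/3)/(243 + sqrt(140969))^(1/3) + 2^(1/3)*(243 + sqrt(140969))^(1/3))/24)*sin(10^(1/3)*sqrt(3)*c*(32*5^(1/3)/(243 + sqrt(140969))^(1/3) + 2^(1/3)*(243 + sqrt(140969))^(1/3))/24) + C2*exp(10^(1/3)*c*(-32*5^(1/3)/(243 + sqrt(140969))^(1/3) + 2^(1/3)*(243 + sqrt(140969))^(1/3))/24)*cos(10^(1/3)*sqrt(3)*c*(32*5^(1/3)/(243 + sqrt(140969))^(1/3) + 2^(1/3)*(243 + sqrt(140969))^(1/3))/24) + C3*exp(-10^(1/3)*c*(-32*5^(1/3)/(243 + sqrt(140969))^(1/3) + 2^(1/3)*(243 + sqrt(140969))^(1/3))/12) + 8/3


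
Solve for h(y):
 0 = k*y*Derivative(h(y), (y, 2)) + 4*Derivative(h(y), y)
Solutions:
 h(y) = C1 + y^(((re(k) - 4)*re(k) + im(k)^2)/(re(k)^2 + im(k)^2))*(C2*sin(4*log(y)*Abs(im(k))/(re(k)^2 + im(k)^2)) + C3*cos(4*log(y)*im(k)/(re(k)^2 + im(k)^2)))


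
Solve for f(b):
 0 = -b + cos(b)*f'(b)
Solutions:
 f(b) = C1 + Integral(b/cos(b), b)


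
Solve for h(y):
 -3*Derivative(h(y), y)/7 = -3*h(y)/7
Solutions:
 h(y) = C1*exp(y)


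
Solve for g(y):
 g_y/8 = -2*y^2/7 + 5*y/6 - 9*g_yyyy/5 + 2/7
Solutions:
 g(y) = C1 + C4*exp(-15^(1/3)*y/6) - 16*y^3/21 + 10*y^2/3 + 16*y/7 + (C2*sin(3^(5/6)*5^(1/3)*y/12) + C3*cos(3^(5/6)*5^(1/3)*y/12))*exp(15^(1/3)*y/12)


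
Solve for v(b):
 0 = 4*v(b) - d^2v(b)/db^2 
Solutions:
 v(b) = C1*exp(-2*b) + C2*exp(2*b)


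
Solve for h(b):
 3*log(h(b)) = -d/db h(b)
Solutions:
 li(h(b)) = C1 - 3*b


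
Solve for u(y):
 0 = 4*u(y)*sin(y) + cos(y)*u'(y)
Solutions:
 u(y) = C1*cos(y)^4


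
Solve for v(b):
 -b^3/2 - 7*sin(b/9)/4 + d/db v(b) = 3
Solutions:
 v(b) = C1 + b^4/8 + 3*b - 63*cos(b/9)/4


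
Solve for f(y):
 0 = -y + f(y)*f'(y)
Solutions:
 f(y) = -sqrt(C1 + y^2)
 f(y) = sqrt(C1 + y^2)


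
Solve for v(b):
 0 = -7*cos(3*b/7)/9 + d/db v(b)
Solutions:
 v(b) = C1 + 49*sin(3*b/7)/27


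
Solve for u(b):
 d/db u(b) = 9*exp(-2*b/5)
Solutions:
 u(b) = C1 - 45*exp(-2*b/5)/2


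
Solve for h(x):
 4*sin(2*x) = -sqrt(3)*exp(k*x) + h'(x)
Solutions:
 h(x) = C1 - 2*cos(2*x) + sqrt(3)*exp(k*x)/k


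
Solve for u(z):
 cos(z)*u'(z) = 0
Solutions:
 u(z) = C1


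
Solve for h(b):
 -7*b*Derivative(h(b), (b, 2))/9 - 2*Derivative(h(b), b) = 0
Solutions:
 h(b) = C1 + C2/b^(11/7)


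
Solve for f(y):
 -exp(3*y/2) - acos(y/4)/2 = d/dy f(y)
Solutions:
 f(y) = C1 - y*acos(y/4)/2 + sqrt(16 - y^2)/2 - 2*exp(3*y/2)/3


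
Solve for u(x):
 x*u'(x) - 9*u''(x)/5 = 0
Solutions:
 u(x) = C1 + C2*erfi(sqrt(10)*x/6)


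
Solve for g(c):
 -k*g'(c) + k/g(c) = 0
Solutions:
 g(c) = -sqrt(C1 + 2*c)
 g(c) = sqrt(C1 + 2*c)


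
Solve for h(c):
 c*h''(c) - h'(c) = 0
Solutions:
 h(c) = C1 + C2*c^2


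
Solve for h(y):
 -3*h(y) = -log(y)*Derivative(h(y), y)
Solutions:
 h(y) = C1*exp(3*li(y))


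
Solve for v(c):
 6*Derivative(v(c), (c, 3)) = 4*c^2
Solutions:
 v(c) = C1 + C2*c + C3*c^2 + c^5/90


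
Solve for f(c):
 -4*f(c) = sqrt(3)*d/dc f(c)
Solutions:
 f(c) = C1*exp(-4*sqrt(3)*c/3)


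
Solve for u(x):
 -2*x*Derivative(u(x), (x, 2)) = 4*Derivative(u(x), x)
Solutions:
 u(x) = C1 + C2/x


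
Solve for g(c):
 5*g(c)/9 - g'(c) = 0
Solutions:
 g(c) = C1*exp(5*c/9)


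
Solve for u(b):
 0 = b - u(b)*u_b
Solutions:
 u(b) = -sqrt(C1 + b^2)
 u(b) = sqrt(C1 + b^2)


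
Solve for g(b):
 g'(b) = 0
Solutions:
 g(b) = C1


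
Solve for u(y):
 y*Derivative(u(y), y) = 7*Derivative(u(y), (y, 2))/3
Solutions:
 u(y) = C1 + C2*erfi(sqrt(42)*y/14)


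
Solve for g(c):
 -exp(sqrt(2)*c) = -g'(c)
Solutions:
 g(c) = C1 + sqrt(2)*exp(sqrt(2)*c)/2


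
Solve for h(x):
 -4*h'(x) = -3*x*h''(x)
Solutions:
 h(x) = C1 + C2*x^(7/3)


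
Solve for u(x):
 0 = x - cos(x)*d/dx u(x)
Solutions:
 u(x) = C1 + Integral(x/cos(x), x)


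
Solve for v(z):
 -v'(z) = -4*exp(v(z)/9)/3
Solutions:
 v(z) = 9*log(-1/(C1 + 4*z)) + 27*log(3)


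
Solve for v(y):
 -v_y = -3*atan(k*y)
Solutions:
 v(y) = C1 + 3*Piecewise((y*atan(k*y) - log(k^2*y^2 + 1)/(2*k), Ne(k, 0)), (0, True))


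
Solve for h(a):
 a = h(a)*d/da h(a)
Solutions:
 h(a) = -sqrt(C1 + a^2)
 h(a) = sqrt(C1 + a^2)


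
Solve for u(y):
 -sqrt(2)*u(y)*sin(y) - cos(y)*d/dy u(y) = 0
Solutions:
 u(y) = C1*cos(y)^(sqrt(2))


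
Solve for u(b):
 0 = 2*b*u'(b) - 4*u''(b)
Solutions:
 u(b) = C1 + C2*erfi(b/2)


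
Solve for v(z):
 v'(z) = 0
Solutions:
 v(z) = C1


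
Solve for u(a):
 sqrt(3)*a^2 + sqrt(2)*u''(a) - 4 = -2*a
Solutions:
 u(a) = C1 + C2*a - sqrt(6)*a^4/24 - sqrt(2)*a^3/6 + sqrt(2)*a^2


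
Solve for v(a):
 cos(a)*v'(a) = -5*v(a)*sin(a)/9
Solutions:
 v(a) = C1*cos(a)^(5/9)


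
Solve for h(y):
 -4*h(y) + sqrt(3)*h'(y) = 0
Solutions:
 h(y) = C1*exp(4*sqrt(3)*y/3)


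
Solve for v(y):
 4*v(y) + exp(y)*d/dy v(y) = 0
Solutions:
 v(y) = C1*exp(4*exp(-y))


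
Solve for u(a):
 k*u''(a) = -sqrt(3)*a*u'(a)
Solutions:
 u(a) = C1 + C2*sqrt(k)*erf(sqrt(2)*3^(1/4)*a*sqrt(1/k)/2)


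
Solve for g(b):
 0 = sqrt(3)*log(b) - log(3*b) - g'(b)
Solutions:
 g(b) = C1 - b*log(b) + sqrt(3)*b*log(b) - sqrt(3)*b - b*log(3) + b


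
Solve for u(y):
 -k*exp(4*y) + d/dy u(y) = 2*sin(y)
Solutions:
 u(y) = C1 + k*exp(4*y)/4 - 2*cos(y)


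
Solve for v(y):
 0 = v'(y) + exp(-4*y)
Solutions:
 v(y) = C1 + exp(-4*y)/4


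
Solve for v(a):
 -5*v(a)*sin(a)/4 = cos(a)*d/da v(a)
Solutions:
 v(a) = C1*cos(a)^(5/4)


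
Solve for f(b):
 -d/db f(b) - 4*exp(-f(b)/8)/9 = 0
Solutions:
 f(b) = 8*log(C1 - b/18)


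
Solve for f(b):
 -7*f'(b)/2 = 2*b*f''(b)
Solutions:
 f(b) = C1 + C2/b^(3/4)


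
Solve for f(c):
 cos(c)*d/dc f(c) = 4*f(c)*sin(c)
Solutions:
 f(c) = C1/cos(c)^4


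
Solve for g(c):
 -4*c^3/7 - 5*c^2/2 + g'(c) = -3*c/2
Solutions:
 g(c) = C1 + c^4/7 + 5*c^3/6 - 3*c^2/4


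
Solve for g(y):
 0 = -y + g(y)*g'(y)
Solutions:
 g(y) = -sqrt(C1 + y^2)
 g(y) = sqrt(C1 + y^2)


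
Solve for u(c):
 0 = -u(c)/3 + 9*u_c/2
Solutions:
 u(c) = C1*exp(2*c/27)


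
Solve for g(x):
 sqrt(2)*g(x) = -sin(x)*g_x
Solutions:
 g(x) = C1*(cos(x) + 1)^(sqrt(2)/2)/(cos(x) - 1)^(sqrt(2)/2)


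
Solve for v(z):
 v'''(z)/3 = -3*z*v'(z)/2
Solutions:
 v(z) = C1 + Integral(C2*airyai(-6^(2/3)*z/2) + C3*airybi(-6^(2/3)*z/2), z)


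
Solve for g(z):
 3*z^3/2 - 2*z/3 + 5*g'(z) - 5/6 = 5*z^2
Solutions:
 g(z) = C1 - 3*z^4/40 + z^3/3 + z^2/15 + z/6


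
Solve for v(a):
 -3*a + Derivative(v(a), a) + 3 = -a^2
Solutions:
 v(a) = C1 - a^3/3 + 3*a^2/2 - 3*a


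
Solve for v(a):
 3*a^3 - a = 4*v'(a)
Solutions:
 v(a) = C1 + 3*a^4/16 - a^2/8


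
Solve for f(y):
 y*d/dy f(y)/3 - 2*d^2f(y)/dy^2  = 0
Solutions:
 f(y) = C1 + C2*erfi(sqrt(3)*y/6)


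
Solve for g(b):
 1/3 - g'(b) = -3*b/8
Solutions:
 g(b) = C1 + 3*b^2/16 + b/3


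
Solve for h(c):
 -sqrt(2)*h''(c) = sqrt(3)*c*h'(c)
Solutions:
 h(c) = C1 + C2*erf(6^(1/4)*c/2)


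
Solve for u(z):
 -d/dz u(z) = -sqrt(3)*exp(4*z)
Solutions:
 u(z) = C1 + sqrt(3)*exp(4*z)/4


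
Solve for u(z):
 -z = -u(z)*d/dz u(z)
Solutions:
 u(z) = -sqrt(C1 + z^2)
 u(z) = sqrt(C1 + z^2)


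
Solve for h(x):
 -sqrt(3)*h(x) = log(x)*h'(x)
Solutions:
 h(x) = C1*exp(-sqrt(3)*li(x))


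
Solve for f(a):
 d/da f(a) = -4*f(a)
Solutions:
 f(a) = C1*exp(-4*a)


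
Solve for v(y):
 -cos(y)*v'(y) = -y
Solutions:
 v(y) = C1 + Integral(y/cos(y), y)


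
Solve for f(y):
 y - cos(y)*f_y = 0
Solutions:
 f(y) = C1 + Integral(y/cos(y), y)


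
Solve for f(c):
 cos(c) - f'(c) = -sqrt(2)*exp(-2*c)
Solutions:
 f(c) = C1 + sin(c) - sqrt(2)*exp(-2*c)/2


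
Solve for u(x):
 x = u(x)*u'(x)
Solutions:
 u(x) = -sqrt(C1 + x^2)
 u(x) = sqrt(C1 + x^2)


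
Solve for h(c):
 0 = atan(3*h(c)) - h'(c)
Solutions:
 Integral(1/atan(3*_y), (_y, h(c))) = C1 + c


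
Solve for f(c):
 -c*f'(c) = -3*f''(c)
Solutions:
 f(c) = C1 + C2*erfi(sqrt(6)*c/6)


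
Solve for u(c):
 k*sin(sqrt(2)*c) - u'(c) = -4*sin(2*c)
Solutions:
 u(c) = C1 - sqrt(2)*k*cos(sqrt(2)*c)/2 - 2*cos(2*c)


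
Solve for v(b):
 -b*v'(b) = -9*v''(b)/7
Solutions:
 v(b) = C1 + C2*erfi(sqrt(14)*b/6)


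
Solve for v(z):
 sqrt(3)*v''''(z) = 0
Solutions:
 v(z) = C1 + C2*z + C3*z^2 + C4*z^3


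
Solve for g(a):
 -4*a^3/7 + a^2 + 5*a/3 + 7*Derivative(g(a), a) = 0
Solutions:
 g(a) = C1 + a^4/49 - a^3/21 - 5*a^2/42


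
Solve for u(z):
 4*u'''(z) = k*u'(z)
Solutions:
 u(z) = C1 + C2*exp(-sqrt(k)*z/2) + C3*exp(sqrt(k)*z/2)


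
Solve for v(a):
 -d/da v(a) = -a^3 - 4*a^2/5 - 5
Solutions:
 v(a) = C1 + a^4/4 + 4*a^3/15 + 5*a


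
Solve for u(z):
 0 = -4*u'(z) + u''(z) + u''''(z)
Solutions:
 u(z) = C1 + C2*exp(z*(-3*(2 + sqrt(327)/9)^(1/3) + (2 + sqrt(327)/9)^(-1/3))/6)*sin(sqrt(3)*z*((2 + sqrt(327)/9)^(-1/3) + 3*(2 + sqrt(327)/9)^(1/3))/6) + C3*exp(z*(-3*(2 + sqrt(327)/9)^(1/3) + (2 + sqrt(327)/9)^(-1/3))/6)*cos(sqrt(3)*z*((2 + sqrt(327)/9)^(-1/3) + 3*(2 + sqrt(327)/9)^(1/3))/6) + C4*exp(z*(-1/(3*(2 + sqrt(327)/9)^(1/3)) + (2 + sqrt(327)/9)^(1/3)))


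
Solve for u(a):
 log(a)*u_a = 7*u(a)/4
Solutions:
 u(a) = C1*exp(7*li(a)/4)


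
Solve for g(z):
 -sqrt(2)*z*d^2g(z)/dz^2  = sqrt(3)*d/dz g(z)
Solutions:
 g(z) = C1 + C2*z^(1 - sqrt(6)/2)


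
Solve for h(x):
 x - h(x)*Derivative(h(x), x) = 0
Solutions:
 h(x) = -sqrt(C1 + x^2)
 h(x) = sqrt(C1 + x^2)


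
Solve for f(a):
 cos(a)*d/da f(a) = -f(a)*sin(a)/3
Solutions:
 f(a) = C1*cos(a)^(1/3)


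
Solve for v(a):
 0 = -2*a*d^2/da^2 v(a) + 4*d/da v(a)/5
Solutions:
 v(a) = C1 + C2*a^(7/5)


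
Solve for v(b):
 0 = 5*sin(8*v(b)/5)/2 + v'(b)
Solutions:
 5*b/2 + 5*log(cos(8*v(b)/5) - 1)/16 - 5*log(cos(8*v(b)/5) + 1)/16 = C1


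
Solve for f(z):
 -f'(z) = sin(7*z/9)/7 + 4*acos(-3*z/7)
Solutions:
 f(z) = C1 - 4*z*acos(-3*z/7) - 4*sqrt(49 - 9*z^2)/3 + 9*cos(7*z/9)/49


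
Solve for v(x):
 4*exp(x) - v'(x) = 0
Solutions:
 v(x) = C1 + 4*exp(x)


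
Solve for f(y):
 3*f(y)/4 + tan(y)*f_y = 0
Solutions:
 f(y) = C1/sin(y)^(3/4)


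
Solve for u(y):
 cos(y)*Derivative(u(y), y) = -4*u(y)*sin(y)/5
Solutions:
 u(y) = C1*cos(y)^(4/5)


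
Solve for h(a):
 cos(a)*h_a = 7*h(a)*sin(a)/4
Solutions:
 h(a) = C1/cos(a)^(7/4)


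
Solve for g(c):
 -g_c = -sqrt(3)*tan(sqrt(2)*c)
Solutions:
 g(c) = C1 - sqrt(6)*log(cos(sqrt(2)*c))/2


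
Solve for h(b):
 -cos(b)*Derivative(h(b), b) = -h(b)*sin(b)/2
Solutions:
 h(b) = C1/sqrt(cos(b))


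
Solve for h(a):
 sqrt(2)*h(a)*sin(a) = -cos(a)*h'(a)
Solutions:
 h(a) = C1*cos(a)^(sqrt(2))


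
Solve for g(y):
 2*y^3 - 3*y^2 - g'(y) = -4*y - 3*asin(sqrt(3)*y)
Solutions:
 g(y) = C1 + y^4/2 - y^3 + 2*y^2 + 3*y*asin(sqrt(3)*y) + sqrt(3)*sqrt(1 - 3*y^2)


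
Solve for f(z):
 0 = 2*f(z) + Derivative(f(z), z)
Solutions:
 f(z) = C1*exp(-2*z)


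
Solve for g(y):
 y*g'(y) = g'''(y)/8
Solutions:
 g(y) = C1 + Integral(C2*airyai(2*y) + C3*airybi(2*y), y)


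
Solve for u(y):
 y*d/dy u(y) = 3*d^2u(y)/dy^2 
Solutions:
 u(y) = C1 + C2*erfi(sqrt(6)*y/6)


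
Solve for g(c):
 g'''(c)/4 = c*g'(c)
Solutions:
 g(c) = C1 + Integral(C2*airyai(2^(2/3)*c) + C3*airybi(2^(2/3)*c), c)


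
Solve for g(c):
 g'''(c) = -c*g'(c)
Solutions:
 g(c) = C1 + Integral(C2*airyai(-c) + C3*airybi(-c), c)


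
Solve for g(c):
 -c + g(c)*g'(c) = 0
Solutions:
 g(c) = -sqrt(C1 + c^2)
 g(c) = sqrt(C1 + c^2)


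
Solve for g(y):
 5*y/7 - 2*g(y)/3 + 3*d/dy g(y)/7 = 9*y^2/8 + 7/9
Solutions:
 g(y) = C1*exp(14*y/9) - 27*y^2/16 - 123*y/112 - 8809/4704


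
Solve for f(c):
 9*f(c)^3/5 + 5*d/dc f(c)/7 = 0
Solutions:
 f(c) = -5*sqrt(2)*sqrt(-1/(C1 - 63*c))/2
 f(c) = 5*sqrt(2)*sqrt(-1/(C1 - 63*c))/2


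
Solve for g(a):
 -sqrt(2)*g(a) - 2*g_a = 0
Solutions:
 g(a) = C1*exp(-sqrt(2)*a/2)


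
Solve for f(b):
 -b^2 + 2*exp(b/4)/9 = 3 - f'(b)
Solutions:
 f(b) = C1 + b^3/3 + 3*b - 8*exp(b/4)/9


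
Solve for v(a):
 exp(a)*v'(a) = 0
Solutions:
 v(a) = C1


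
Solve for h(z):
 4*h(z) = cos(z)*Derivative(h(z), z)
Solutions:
 h(z) = C1*(sin(z)^2 + 2*sin(z) + 1)/(sin(z)^2 - 2*sin(z) + 1)


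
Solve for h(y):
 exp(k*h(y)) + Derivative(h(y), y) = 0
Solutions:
 h(y) = Piecewise((log(1/(C1*k + k*y))/k, Ne(k, 0)), (nan, True))
 h(y) = Piecewise((C1 - y, Eq(k, 0)), (nan, True))


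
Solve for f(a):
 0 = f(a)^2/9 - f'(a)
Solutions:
 f(a) = -9/(C1 + a)


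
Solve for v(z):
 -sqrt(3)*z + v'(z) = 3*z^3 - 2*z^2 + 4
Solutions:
 v(z) = C1 + 3*z^4/4 - 2*z^3/3 + sqrt(3)*z^2/2 + 4*z


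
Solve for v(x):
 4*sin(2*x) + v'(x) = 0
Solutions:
 v(x) = C1 + 2*cos(2*x)


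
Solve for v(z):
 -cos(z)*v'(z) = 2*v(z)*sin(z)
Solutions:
 v(z) = C1*cos(z)^2


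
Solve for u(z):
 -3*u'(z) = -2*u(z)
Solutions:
 u(z) = C1*exp(2*z/3)


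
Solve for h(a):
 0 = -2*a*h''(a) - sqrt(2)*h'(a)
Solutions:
 h(a) = C1 + C2*a^(1 - sqrt(2)/2)


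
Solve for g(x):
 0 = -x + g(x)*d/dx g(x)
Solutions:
 g(x) = -sqrt(C1 + x^2)
 g(x) = sqrt(C1 + x^2)


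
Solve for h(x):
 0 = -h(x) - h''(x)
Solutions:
 h(x) = C1*sin(x) + C2*cos(x)


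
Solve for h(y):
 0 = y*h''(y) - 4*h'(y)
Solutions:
 h(y) = C1 + C2*y^5


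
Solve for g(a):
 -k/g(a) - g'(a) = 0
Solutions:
 g(a) = -sqrt(C1 - 2*a*k)
 g(a) = sqrt(C1 - 2*a*k)


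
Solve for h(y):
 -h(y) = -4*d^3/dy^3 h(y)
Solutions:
 h(y) = C3*exp(2^(1/3)*y/2) + (C1*sin(2^(1/3)*sqrt(3)*y/4) + C2*cos(2^(1/3)*sqrt(3)*y/4))*exp(-2^(1/3)*y/4)


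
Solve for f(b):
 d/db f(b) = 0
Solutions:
 f(b) = C1


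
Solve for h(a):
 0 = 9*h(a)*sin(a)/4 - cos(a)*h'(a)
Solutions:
 h(a) = C1/cos(a)^(9/4)


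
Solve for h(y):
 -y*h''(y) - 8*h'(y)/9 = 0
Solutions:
 h(y) = C1 + C2*y^(1/9)


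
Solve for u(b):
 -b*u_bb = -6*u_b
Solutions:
 u(b) = C1 + C2*b^7


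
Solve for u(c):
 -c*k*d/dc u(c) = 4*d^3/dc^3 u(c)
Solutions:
 u(c) = C1 + Integral(C2*airyai(2^(1/3)*c*(-k)^(1/3)/2) + C3*airybi(2^(1/3)*c*(-k)^(1/3)/2), c)


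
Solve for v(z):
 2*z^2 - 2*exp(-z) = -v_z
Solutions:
 v(z) = C1 - 2*z^3/3 - 2*exp(-z)


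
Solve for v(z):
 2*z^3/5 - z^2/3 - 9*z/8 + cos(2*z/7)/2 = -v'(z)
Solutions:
 v(z) = C1 - z^4/10 + z^3/9 + 9*z^2/16 - 7*sin(2*z/7)/4


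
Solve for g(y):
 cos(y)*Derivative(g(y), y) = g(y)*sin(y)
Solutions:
 g(y) = C1/cos(y)


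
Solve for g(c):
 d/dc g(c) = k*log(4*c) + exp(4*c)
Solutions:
 g(c) = C1 + c*k*log(c) + c*k*(-1 + 2*log(2)) + exp(4*c)/4


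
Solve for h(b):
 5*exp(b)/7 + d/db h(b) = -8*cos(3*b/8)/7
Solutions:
 h(b) = C1 - 5*exp(b)/7 - 64*sin(3*b/8)/21


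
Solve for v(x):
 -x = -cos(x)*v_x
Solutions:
 v(x) = C1 + Integral(x/cos(x), x)


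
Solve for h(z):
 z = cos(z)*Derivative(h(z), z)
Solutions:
 h(z) = C1 + Integral(z/cos(z), z)


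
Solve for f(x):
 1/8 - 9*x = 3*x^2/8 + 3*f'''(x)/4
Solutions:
 f(x) = C1 + C2*x + C3*x^2 - x^5/120 - x^4/2 + x^3/36


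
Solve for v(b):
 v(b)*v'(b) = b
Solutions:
 v(b) = -sqrt(C1 + b^2)
 v(b) = sqrt(C1 + b^2)


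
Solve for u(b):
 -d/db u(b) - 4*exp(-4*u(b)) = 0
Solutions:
 u(b) = log(-I*(C1 - 16*b)^(1/4))
 u(b) = log(I*(C1 - 16*b)^(1/4))
 u(b) = log(-(C1 - 16*b)^(1/4))
 u(b) = log(C1 - 16*b)/4


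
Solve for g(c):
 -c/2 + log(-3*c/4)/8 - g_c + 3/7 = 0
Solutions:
 g(c) = C1 - c^2/4 + c*log(-c)/8 + c*(-14*log(2) + 7*log(3) + 17)/56


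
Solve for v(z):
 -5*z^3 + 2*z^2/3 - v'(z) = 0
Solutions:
 v(z) = C1 - 5*z^4/4 + 2*z^3/9


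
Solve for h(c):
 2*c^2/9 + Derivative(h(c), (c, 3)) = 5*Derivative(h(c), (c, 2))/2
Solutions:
 h(c) = C1 + C2*c + C3*exp(5*c/2) + c^4/135 + 8*c^3/675 + 16*c^2/1125


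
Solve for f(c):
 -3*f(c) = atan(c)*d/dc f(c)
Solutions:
 f(c) = C1*exp(-3*Integral(1/atan(c), c))


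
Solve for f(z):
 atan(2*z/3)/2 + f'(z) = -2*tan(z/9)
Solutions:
 f(z) = C1 - z*atan(2*z/3)/2 + 3*log(4*z^2 + 9)/8 + 18*log(cos(z/9))


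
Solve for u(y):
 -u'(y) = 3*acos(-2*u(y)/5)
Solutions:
 Integral(1/acos(-2*_y/5), (_y, u(y))) = C1 - 3*y


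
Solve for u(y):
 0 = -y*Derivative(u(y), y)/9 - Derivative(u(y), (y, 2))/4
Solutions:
 u(y) = C1 + C2*erf(sqrt(2)*y/3)


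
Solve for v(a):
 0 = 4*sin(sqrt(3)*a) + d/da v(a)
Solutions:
 v(a) = C1 + 4*sqrt(3)*cos(sqrt(3)*a)/3


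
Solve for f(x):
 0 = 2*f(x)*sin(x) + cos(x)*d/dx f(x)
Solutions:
 f(x) = C1*cos(x)^2


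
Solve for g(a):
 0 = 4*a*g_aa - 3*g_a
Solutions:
 g(a) = C1 + C2*a^(7/4)


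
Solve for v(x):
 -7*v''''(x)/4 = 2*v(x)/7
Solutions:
 v(x) = (C1*sin(2^(1/4)*sqrt(7)*x/7) + C2*cos(2^(1/4)*sqrt(7)*x/7))*exp(-2^(1/4)*sqrt(7)*x/7) + (C3*sin(2^(1/4)*sqrt(7)*x/7) + C4*cos(2^(1/4)*sqrt(7)*x/7))*exp(2^(1/4)*sqrt(7)*x/7)


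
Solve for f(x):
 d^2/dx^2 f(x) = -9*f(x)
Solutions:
 f(x) = C1*sin(3*x) + C2*cos(3*x)


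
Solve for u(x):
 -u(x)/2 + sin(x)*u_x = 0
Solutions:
 u(x) = C1*(cos(x) - 1)^(1/4)/(cos(x) + 1)^(1/4)


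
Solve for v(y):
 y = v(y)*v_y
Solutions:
 v(y) = -sqrt(C1 + y^2)
 v(y) = sqrt(C1 + y^2)


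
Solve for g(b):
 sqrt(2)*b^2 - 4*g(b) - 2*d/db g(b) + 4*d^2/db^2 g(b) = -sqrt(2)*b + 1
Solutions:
 g(b) = C1*exp(b*(1 - sqrt(17))/4) + C2*exp(b*(1 + sqrt(17))/4) + sqrt(2)*b^2/4 - 1/4 + sqrt(2)/2


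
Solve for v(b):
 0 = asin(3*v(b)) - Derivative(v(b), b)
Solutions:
 Integral(1/asin(3*_y), (_y, v(b))) = C1 + b


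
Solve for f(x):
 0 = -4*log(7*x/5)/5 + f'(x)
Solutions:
 f(x) = C1 + 4*x*log(x)/5 - 4*x*log(5)/5 - 4*x/5 + 4*x*log(7)/5


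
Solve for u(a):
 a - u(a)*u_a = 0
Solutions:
 u(a) = -sqrt(C1 + a^2)
 u(a) = sqrt(C1 + a^2)


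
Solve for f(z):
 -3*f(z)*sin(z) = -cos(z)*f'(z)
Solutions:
 f(z) = C1/cos(z)^3


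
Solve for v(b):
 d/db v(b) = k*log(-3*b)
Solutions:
 v(b) = C1 + b*k*log(-b) + b*k*(-1 + log(3))


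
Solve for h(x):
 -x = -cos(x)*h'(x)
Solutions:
 h(x) = C1 + Integral(x/cos(x), x)


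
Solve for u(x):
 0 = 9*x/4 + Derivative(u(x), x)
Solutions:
 u(x) = C1 - 9*x^2/8


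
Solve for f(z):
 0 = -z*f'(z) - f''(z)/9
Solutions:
 f(z) = C1 + C2*erf(3*sqrt(2)*z/2)


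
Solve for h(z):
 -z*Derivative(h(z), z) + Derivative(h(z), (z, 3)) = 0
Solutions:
 h(z) = C1 + Integral(C2*airyai(z) + C3*airybi(z), z)


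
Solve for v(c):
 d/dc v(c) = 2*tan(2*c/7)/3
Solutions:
 v(c) = C1 - 7*log(cos(2*c/7))/3


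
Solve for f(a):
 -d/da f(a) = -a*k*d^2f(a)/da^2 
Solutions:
 f(a) = C1 + a^(((re(k) + 1)*re(k) + im(k)^2)/(re(k)^2 + im(k)^2))*(C2*sin(log(a)*Abs(im(k))/(re(k)^2 + im(k)^2)) + C3*cos(log(a)*im(k)/(re(k)^2 + im(k)^2)))


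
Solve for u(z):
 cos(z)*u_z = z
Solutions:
 u(z) = C1 + Integral(z/cos(z), z)


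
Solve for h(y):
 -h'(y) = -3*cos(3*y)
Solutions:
 h(y) = C1 + sin(3*y)


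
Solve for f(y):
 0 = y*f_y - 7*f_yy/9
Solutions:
 f(y) = C1 + C2*erfi(3*sqrt(14)*y/14)


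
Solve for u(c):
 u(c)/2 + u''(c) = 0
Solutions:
 u(c) = C1*sin(sqrt(2)*c/2) + C2*cos(sqrt(2)*c/2)


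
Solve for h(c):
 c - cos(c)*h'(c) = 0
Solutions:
 h(c) = C1 + Integral(c/cos(c), c)


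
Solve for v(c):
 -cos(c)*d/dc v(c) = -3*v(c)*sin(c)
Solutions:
 v(c) = C1/cos(c)^3


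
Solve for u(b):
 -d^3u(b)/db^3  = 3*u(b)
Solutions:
 u(b) = C3*exp(-3^(1/3)*b) + (C1*sin(3^(5/6)*b/2) + C2*cos(3^(5/6)*b/2))*exp(3^(1/3)*b/2)


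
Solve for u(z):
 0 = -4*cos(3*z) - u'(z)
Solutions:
 u(z) = C1 - 4*sin(3*z)/3


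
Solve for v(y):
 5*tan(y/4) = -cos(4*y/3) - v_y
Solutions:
 v(y) = C1 + 20*log(cos(y/4)) - 3*sin(4*y/3)/4


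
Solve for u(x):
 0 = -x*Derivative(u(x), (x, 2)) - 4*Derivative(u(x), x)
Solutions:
 u(x) = C1 + C2/x^3


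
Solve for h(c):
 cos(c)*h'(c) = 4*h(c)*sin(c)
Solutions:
 h(c) = C1/cos(c)^4


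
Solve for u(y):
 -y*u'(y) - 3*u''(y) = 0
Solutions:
 u(y) = C1 + C2*erf(sqrt(6)*y/6)


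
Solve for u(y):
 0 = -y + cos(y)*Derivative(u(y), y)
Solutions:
 u(y) = C1 + Integral(y/cos(y), y)


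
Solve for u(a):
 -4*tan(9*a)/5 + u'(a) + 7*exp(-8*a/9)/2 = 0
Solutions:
 u(a) = C1 + 2*log(tan(9*a)^2 + 1)/45 + 63*exp(-8*a/9)/16


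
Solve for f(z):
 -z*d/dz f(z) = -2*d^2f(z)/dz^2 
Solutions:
 f(z) = C1 + C2*erfi(z/2)


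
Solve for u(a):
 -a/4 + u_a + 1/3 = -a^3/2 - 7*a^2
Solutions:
 u(a) = C1 - a^4/8 - 7*a^3/3 + a^2/8 - a/3


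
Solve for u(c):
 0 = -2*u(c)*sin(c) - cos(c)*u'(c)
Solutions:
 u(c) = C1*cos(c)^2


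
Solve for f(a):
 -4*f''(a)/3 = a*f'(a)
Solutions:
 f(a) = C1 + C2*erf(sqrt(6)*a/4)


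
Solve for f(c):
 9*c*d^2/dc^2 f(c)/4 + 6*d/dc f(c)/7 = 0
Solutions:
 f(c) = C1 + C2*c^(13/21)


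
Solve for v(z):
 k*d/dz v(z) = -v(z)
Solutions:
 v(z) = C1*exp(-z/k)


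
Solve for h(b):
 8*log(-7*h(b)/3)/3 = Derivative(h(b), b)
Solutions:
 -3*Integral(1/(log(-_y) - log(3) + log(7)), (_y, h(b)))/8 = C1 - b


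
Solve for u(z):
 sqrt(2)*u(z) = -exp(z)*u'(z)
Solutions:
 u(z) = C1*exp(sqrt(2)*exp(-z))


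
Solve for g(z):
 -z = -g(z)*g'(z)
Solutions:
 g(z) = -sqrt(C1 + z^2)
 g(z) = sqrt(C1 + z^2)


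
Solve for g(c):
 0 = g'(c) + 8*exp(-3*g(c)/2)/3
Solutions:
 g(c) = 2*log(C1 - 4*c)/3
 g(c) = 2*log((-1 - sqrt(3)*I)*(C1 - 4*c)^(1/3)/2)
 g(c) = 2*log((-1 + sqrt(3)*I)*(C1 - 4*c)^(1/3)/2)


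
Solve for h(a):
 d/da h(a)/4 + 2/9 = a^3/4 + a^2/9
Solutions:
 h(a) = C1 + a^4/4 + 4*a^3/27 - 8*a/9


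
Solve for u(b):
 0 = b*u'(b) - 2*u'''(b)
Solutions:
 u(b) = C1 + Integral(C2*airyai(2^(2/3)*b/2) + C3*airybi(2^(2/3)*b/2), b)


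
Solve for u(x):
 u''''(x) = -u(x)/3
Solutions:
 u(x) = (C1*sin(sqrt(2)*3^(3/4)*x/6) + C2*cos(sqrt(2)*3^(3/4)*x/6))*exp(-sqrt(2)*3^(3/4)*x/6) + (C3*sin(sqrt(2)*3^(3/4)*x/6) + C4*cos(sqrt(2)*3^(3/4)*x/6))*exp(sqrt(2)*3^(3/4)*x/6)


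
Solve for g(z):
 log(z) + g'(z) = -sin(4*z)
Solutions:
 g(z) = C1 - z*log(z) + z + cos(4*z)/4


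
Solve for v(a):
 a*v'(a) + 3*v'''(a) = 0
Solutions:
 v(a) = C1 + Integral(C2*airyai(-3^(2/3)*a/3) + C3*airybi(-3^(2/3)*a/3), a)


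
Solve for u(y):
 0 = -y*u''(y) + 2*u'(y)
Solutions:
 u(y) = C1 + C2*y^3


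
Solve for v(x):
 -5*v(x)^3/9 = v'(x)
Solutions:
 v(x) = -3*sqrt(2)*sqrt(-1/(C1 - 5*x))/2
 v(x) = 3*sqrt(2)*sqrt(-1/(C1 - 5*x))/2


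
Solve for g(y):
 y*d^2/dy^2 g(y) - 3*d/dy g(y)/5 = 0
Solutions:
 g(y) = C1 + C2*y^(8/5)


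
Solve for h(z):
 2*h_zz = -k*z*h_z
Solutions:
 h(z) = Piecewise((-sqrt(pi)*C1*erf(sqrt(k)*z/2)/sqrt(k) - C2, (k > 0) | (k < 0)), (-C1*z - C2, True))


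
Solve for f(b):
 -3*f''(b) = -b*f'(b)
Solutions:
 f(b) = C1 + C2*erfi(sqrt(6)*b/6)


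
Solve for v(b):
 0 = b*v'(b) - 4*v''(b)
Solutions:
 v(b) = C1 + C2*erfi(sqrt(2)*b/4)


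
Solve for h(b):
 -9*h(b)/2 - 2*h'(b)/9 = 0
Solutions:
 h(b) = C1*exp(-81*b/4)


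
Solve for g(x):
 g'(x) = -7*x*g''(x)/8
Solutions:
 g(x) = C1 + C2/x^(1/7)


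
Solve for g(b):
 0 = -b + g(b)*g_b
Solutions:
 g(b) = -sqrt(C1 + b^2)
 g(b) = sqrt(C1 + b^2)


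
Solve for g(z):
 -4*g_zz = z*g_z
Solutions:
 g(z) = C1 + C2*erf(sqrt(2)*z/4)


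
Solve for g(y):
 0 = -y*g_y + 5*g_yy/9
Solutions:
 g(y) = C1 + C2*erfi(3*sqrt(10)*y/10)


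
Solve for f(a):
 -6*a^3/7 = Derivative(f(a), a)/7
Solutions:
 f(a) = C1 - 3*a^4/2


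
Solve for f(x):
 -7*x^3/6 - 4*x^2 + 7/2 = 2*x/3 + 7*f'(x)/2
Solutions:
 f(x) = C1 - x^4/12 - 8*x^3/21 - 2*x^2/21 + x


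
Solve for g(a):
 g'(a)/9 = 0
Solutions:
 g(a) = C1


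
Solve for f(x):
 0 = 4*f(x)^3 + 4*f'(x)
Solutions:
 f(x) = -sqrt(2)*sqrt(-1/(C1 - x))/2
 f(x) = sqrt(2)*sqrt(-1/(C1 - x))/2


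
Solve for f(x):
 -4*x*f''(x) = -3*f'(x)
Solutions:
 f(x) = C1 + C2*x^(7/4)


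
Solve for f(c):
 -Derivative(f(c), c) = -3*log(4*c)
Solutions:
 f(c) = C1 + 3*c*log(c) - 3*c + c*log(64)


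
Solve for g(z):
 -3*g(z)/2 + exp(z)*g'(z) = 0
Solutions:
 g(z) = C1*exp(-3*exp(-z)/2)


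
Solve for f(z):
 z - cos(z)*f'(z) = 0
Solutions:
 f(z) = C1 + Integral(z/cos(z), z)


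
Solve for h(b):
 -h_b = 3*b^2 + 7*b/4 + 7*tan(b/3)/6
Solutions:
 h(b) = C1 - b^3 - 7*b^2/8 + 7*log(cos(b/3))/2


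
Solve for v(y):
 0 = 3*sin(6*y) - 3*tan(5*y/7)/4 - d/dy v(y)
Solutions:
 v(y) = C1 + 21*log(cos(5*y/7))/20 - cos(6*y)/2


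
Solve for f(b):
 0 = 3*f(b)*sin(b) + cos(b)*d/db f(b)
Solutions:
 f(b) = C1*cos(b)^3


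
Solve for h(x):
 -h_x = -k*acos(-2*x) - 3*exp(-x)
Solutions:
 h(x) = C1 + k*x*acos(-2*x) + k*sqrt(1 - 4*x^2)/2 - 3*exp(-x)


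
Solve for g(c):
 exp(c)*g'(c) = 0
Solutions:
 g(c) = C1


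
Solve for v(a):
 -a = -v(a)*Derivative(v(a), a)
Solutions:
 v(a) = -sqrt(C1 + a^2)
 v(a) = sqrt(C1 + a^2)


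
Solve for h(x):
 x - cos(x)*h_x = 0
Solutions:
 h(x) = C1 + Integral(x/cos(x), x)


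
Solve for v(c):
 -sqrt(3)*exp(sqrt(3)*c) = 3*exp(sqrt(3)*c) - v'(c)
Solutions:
 v(c) = C1 + exp(sqrt(3)*c) + sqrt(3)*exp(sqrt(3)*c)


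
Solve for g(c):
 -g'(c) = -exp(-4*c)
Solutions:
 g(c) = C1 - exp(-4*c)/4


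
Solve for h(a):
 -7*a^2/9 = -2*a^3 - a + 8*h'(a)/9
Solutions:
 h(a) = C1 + 9*a^4/16 - 7*a^3/24 + 9*a^2/16


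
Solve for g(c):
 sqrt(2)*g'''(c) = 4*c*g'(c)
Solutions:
 g(c) = C1 + Integral(C2*airyai(sqrt(2)*c) + C3*airybi(sqrt(2)*c), c)


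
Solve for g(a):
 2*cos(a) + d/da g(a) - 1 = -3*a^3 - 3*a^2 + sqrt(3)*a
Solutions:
 g(a) = C1 - 3*a^4/4 - a^3 + sqrt(3)*a^2/2 + a - 2*sin(a)


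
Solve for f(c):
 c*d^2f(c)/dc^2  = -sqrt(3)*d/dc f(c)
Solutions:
 f(c) = C1 + C2*c^(1 - sqrt(3))


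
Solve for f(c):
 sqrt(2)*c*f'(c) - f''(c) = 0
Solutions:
 f(c) = C1 + C2*erfi(2^(3/4)*c/2)


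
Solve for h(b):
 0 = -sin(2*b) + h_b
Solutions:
 h(b) = C1 - cos(2*b)/2


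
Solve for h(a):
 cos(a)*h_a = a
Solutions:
 h(a) = C1 + Integral(a/cos(a), a)


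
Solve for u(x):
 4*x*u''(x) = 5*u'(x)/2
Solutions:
 u(x) = C1 + C2*x^(13/8)


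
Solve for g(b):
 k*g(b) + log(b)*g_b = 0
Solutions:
 g(b) = C1*exp(-k*li(b))


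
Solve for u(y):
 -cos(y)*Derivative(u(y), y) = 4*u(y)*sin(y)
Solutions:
 u(y) = C1*cos(y)^4


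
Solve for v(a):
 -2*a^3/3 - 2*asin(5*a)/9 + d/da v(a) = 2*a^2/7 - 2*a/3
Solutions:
 v(a) = C1 + a^4/6 + 2*a^3/21 - a^2/3 + 2*a*asin(5*a)/9 + 2*sqrt(1 - 25*a^2)/45


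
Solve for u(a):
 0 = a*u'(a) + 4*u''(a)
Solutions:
 u(a) = C1 + C2*erf(sqrt(2)*a/4)


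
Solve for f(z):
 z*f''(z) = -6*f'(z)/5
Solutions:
 f(z) = C1 + C2/z^(1/5)


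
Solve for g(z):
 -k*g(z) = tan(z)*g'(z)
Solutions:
 g(z) = C1*exp(-k*log(sin(z)))


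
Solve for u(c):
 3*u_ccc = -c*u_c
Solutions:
 u(c) = C1 + Integral(C2*airyai(-3^(2/3)*c/3) + C3*airybi(-3^(2/3)*c/3), c)


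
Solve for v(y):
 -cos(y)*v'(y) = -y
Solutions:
 v(y) = C1 + Integral(y/cos(y), y)


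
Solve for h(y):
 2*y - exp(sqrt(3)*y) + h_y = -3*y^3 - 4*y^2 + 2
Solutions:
 h(y) = C1 - 3*y^4/4 - 4*y^3/3 - y^2 + 2*y + sqrt(3)*exp(sqrt(3)*y)/3


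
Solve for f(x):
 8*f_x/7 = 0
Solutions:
 f(x) = C1


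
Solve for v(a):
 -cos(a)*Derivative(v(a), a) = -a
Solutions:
 v(a) = C1 + Integral(a/cos(a), a)


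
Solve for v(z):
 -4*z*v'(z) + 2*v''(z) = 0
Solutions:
 v(z) = C1 + C2*erfi(z)


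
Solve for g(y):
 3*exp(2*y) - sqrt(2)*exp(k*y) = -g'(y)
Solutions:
 g(y) = C1 - 3*exp(2*y)/2 + sqrt(2)*exp(k*y)/k


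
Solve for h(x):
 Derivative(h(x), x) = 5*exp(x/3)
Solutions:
 h(x) = C1 + 15*exp(x/3)


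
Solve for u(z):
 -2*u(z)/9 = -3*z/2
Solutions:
 u(z) = 27*z/4


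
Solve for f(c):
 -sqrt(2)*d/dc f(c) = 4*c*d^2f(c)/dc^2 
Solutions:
 f(c) = C1 + C2*c^(1 - sqrt(2)/4)


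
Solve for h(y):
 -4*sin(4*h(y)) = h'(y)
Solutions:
 h(y) = -acos((-C1 - exp(32*y))/(C1 - exp(32*y)))/4 + pi/2
 h(y) = acos((-C1 - exp(32*y))/(C1 - exp(32*y)))/4


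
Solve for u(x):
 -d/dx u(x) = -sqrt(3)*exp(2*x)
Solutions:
 u(x) = C1 + sqrt(3)*exp(2*x)/2


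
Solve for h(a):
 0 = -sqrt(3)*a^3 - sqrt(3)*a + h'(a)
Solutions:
 h(a) = C1 + sqrt(3)*a^4/4 + sqrt(3)*a^2/2


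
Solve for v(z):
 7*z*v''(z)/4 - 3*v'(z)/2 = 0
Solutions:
 v(z) = C1 + C2*z^(13/7)


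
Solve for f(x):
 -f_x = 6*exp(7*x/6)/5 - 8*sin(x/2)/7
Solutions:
 f(x) = C1 - 36*exp(7*x/6)/35 - 16*cos(x/2)/7


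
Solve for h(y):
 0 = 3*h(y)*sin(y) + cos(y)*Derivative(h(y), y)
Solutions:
 h(y) = C1*cos(y)^3


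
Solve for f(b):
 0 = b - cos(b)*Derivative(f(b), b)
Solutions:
 f(b) = C1 + Integral(b/cos(b), b)


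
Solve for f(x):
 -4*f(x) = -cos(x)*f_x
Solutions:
 f(x) = C1*(sin(x)^2 + 2*sin(x) + 1)/(sin(x)^2 - 2*sin(x) + 1)


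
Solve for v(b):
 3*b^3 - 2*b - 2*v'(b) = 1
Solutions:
 v(b) = C1 + 3*b^4/8 - b^2/2 - b/2


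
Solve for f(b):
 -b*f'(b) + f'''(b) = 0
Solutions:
 f(b) = C1 + Integral(C2*airyai(b) + C3*airybi(b), b)


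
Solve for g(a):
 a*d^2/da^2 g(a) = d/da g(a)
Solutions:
 g(a) = C1 + C2*a^2


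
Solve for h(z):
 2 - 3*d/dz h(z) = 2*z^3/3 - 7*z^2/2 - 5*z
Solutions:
 h(z) = C1 - z^4/18 + 7*z^3/18 + 5*z^2/6 + 2*z/3


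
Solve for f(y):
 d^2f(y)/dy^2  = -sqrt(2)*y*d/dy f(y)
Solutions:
 f(y) = C1 + C2*erf(2^(3/4)*y/2)


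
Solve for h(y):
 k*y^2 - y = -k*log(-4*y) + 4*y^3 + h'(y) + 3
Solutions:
 h(y) = C1 + k*y^3/3 + k*y*log(-y) - y^4 - y^2/2 + y*(-k + 2*k*log(2) - 3)


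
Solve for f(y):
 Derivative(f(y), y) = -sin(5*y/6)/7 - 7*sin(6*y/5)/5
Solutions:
 f(y) = C1 + 6*cos(5*y/6)/35 + 7*cos(6*y/5)/6


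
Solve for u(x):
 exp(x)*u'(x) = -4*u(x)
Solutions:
 u(x) = C1*exp(4*exp(-x))


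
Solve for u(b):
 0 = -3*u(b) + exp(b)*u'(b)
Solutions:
 u(b) = C1*exp(-3*exp(-b))


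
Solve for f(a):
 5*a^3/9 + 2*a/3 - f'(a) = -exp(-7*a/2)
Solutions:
 f(a) = C1 + 5*a^4/36 + a^2/3 - 2*exp(-7*a/2)/7


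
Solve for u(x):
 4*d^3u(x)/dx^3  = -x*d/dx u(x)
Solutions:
 u(x) = C1 + Integral(C2*airyai(-2^(1/3)*x/2) + C3*airybi(-2^(1/3)*x/2), x)


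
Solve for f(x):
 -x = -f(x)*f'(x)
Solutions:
 f(x) = -sqrt(C1 + x^2)
 f(x) = sqrt(C1 + x^2)
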